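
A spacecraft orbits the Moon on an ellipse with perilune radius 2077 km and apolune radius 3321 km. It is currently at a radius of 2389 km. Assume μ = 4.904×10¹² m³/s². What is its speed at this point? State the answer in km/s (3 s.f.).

v ≈ 1.51 km/s

Semi-major axis a = (r_p + r_a)/2 = 2699.0 km = 2.699×10⁶ m.
Vis-viva: v² = μ(2/r − 1/a) = 4.904×10¹² × (8.372×10⁻⁷ − 3.705×10⁻⁷) = 2.289×10⁶ m²/s².
v = 1513 m/s = 1.513 km/s.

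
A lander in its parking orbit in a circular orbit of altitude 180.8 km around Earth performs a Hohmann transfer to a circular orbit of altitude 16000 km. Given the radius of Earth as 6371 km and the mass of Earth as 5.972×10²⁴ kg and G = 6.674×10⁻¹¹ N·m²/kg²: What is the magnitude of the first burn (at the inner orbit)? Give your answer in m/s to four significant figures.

Δv ≈ 1901 m/s

μ = GM = 6.674×10⁻¹¹ × 5.972×10²⁴ = 3.986×10¹⁴ m³/s².
r₁ = 6371 + 180.8 = 6551.8 km = 6.5518×10⁶ m.
r₂ = 6371 + 16000 = 22371 km = 2.2371×10⁷ m.
Transfer ellipse a_t = (r₁ + r₂)/2 = 1.446×10⁷ m.
At r₁: circular v_c1 = √(μ/r₁) = 7800 m/s; transfer-perigee v_p = √[μ(2/r₁ − 1/a_t)] = 9701 m/s.
Δv₁ = v_p − v_c1 = 1901 m/s.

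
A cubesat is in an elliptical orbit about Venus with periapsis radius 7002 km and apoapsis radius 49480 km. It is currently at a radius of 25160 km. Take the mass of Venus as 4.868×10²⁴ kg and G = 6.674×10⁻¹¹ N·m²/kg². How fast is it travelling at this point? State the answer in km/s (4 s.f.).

v ≈ 3.784 km/s

μ = GM = 6.674×10⁻¹¹ × 4.868×10²⁴ = 3.249×10¹⁴ m³/s².
Semi-major axis a = (r_p + r_a)/2 = 28241 km = 2.824×10⁷ m.
Vis-viva: v² = μ(2/r − 1/a) = 3.249×10¹⁴ × (7.949×10⁻⁸ − 3.541×10⁻⁸) = 1.432×10⁷ m²/s².
v = 3784 m/s = 3.784 km/s.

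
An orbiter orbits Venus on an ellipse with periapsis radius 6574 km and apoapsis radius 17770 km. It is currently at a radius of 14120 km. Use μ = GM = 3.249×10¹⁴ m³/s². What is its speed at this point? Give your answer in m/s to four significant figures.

v ≈ 4396 m/s

Semi-major axis a = (r_p + r_a)/2 = 12172 km = 1.217×10⁷ m.
Vis-viva: v² = μ(2/r − 1/a) = 3.249×10¹⁴ × (1.416×10⁻⁷ − 8.216×10⁻⁸) = 1.933×10⁷ m²/s².
v = 4396 m/s.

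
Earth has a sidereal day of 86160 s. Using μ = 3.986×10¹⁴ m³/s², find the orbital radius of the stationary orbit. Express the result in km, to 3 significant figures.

r_sync ≈ 42200 km

A synchronous orbit has period T, so by Kepler's third law a = (μT²/4π²)^(1/3).
μT²/4π² = 3.986×10¹⁴ × (8.616×10⁴)² / 39.48 = 7.495×10²² m³.
a = 4.216×10⁷ m = 42163 km.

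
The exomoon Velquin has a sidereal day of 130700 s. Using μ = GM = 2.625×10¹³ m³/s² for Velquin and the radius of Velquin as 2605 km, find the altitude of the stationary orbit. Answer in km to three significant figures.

h_sync ≈ 19900 km

A synchronous orbit has period T, so by Kepler's third law a = (μT²/4π²)^(1/3).
μT²/4π² = 2.625×10¹³ × (1.307×10⁵)² / 39.48 = 1.136×10²² m³.
a = 2.248×10⁷ m = 22479 km.
Altitude h = a − R = 22479 − 2605 = 19874 km.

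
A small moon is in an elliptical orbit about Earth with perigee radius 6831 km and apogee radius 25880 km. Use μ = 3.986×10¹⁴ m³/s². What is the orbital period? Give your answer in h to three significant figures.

Semi-major axis a = (r_p + r_a)/2 = (6831.0 + 25880)/2 = 16356 km = 1.636×10⁷ m.
By Kepler's third law T = 2π√(a³/μ) = 2π × 3.313×10³ = 2.082×10⁴ s.
= 5.782 h.

T ≈ 5.78 h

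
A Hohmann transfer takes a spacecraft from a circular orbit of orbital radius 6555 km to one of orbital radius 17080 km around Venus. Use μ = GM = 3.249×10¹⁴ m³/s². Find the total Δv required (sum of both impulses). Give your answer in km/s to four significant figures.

Δv_total ≈ 2.537 km/s

r₁ = 6555 km = 6.555×10⁶ m.
r₂ = 17080 km = 1.708×10⁷ m.
Transfer ellipse a_t = (r₁ + r₂)/2 = 1.182×10⁷ m.
At r₁: circular v_c1 = √(μ/r₁) = 7040 m/s; transfer-periapsis v_p = √[μ(2/r₁ − 1/a_t)] = 8464 m/s.
Δv₁ = v_p − v_c1 = 1424 m/s.
At r₂: circular v_c2 = √(μ/r₂) = 4361 m/s; transfer-apoapsis v_a = √[μ(2/r₂ − 1/a_t)] = 3248 m/s.
Δv₂ = v_c2 − v_a = 1113 m/s.
Total Δv = Δv₁ + Δv₂ = 2537 m/s = 2.537 km/s.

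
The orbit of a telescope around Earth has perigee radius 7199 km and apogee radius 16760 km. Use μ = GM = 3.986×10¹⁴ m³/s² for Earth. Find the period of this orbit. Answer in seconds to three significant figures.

Semi-major axis a = (r_p + r_a)/2 = (7199.0 + 16760)/2 = 11980 km = 1.198×10⁷ m.
By Kepler's third law T = 2π√(a³/μ) = 2π × 2.077×10³ = 1.305×10⁴ s.

T ≈ 13000 seconds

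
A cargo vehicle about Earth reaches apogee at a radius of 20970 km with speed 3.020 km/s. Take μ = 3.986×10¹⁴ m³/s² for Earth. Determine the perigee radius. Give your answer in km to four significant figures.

perigee radius ≈ 6619 km

r_a = 2.097×10⁷ m.
Specific energy ε = v²/2 − μ/r = -1.445×10⁷ J/kg, so a = −μ/(2ε) = 1.379×10⁷ m.
The apsides satisfy r_p + r_a = 2a, so the perigee radius is 2a − r_a = 6.619×10⁶ m = 6618.8 km.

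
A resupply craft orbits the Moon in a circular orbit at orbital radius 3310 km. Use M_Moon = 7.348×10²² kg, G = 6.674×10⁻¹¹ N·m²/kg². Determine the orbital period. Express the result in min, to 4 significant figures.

T ≈ 284.8 min

μ = GM = 6.674×10⁻¹¹ × 7.348×10²² = 4.904×10¹² m³/s².
r = 3310 km = 3.310×10⁶ m.
Kepler's third law: T = 2π√(r³/μ) = 2π√((3.310×10⁶)³ / 4.904×10¹²).
r³/μ = 7.395×10⁶ s², so T = 2π × 2.719×10³ = 1.709×10⁴ s.
Converting: 1.709×10⁴ s ÷ 60.00 = 284.8 min.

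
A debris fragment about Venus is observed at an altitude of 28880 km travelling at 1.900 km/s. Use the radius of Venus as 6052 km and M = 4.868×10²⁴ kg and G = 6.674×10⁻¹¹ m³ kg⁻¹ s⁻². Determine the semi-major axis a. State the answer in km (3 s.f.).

a ≈ 21700 km

μ = GM = 6.674×10⁻¹¹ × 4.868×10²⁴ = 3.249×10¹⁴ m³/s².
r = 6052 + 28880 = 34932 km = 3.493×10⁷ m.
Specific orbital energy ε = v²/2 − μ/r = (1900)²/2 − 3.249×10¹⁴/3.493×10⁷ = -7.496×10⁶ J/kg.
Since ε = −μ/(2a), a = −μ/(2ε) = 2.167×10⁷ m = 21672 km.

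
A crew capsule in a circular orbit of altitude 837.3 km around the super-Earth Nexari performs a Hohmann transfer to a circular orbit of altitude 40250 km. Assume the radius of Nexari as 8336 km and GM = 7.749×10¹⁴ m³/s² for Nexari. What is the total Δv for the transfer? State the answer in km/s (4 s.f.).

r₁ = 8336 + 837.3 = 9173.3 km = 9.1733×10⁶ m.
r₂ = 8336 + 40250 = 48586 km = 4.8586×10⁷ m.
Transfer ellipse a_t = (r₁ + r₂)/2 = 2.888×10⁷ m.
At r₁: circular v_c1 = √(μ/r₁) = 9191 m/s; transfer-periapsis v_p = √[μ(2/r₁ − 1/a_t)] = 11920 m/s.
Δv₁ = v_p − v_c1 = 2730 m/s.
At r₂: circular v_c2 = √(μ/r₂) = 3994 m/s; transfer-apoapsis v_a = √[μ(2/r₂ − 1/a_t)] = 2251 m/s.
Δv₂ = v_c2 − v_a = 1743 m/s.
Total Δv = Δv₁ + Δv₂ = 4473 m/s = 4.473 km/s.

Δv_total ≈ 4.473 km/s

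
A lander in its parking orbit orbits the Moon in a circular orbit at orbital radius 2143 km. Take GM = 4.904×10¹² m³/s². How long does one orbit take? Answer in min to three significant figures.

r = 2143 km = 2.143×10⁶ m.
Kepler's third law: T = 2π√(r³/μ) = 2π√((2.143×10⁶)³ / 4.904×10¹²).
r³/μ = 2.007×10⁶ s², so T = 2π × 1.417×10³ = 8.901×10³ s.
Converting: 8.901×10³ s ÷ 60.00 = 148.3 min.

T ≈ 148 min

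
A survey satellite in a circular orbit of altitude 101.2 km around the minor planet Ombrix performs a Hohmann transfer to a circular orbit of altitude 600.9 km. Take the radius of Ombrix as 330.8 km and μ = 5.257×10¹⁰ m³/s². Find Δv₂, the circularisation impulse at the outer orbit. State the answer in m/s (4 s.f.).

Δv ≈ 48.46 m/s

r₁ = 330.8 + 101.2 = 432.00 km = 4.3200×10⁵ m.
r₂ = 330.8 + 600.9 = 931.70 km = 9.3170×10⁵ m.
Transfer ellipse a_t = (r₁ + r₂)/2 = 6.818×10⁵ m.
At r₁: circular v_c1 = √(μ/r₁) = 348.8 m/s; transfer-periapsis v_p = √[μ(2/r₁ − 1/a_t)] = 407.8 m/s.
At r₂: circular v_c2 = √(μ/r₂) = 237.5 m/s; transfer-apoapsis v_a = √[μ(2/r₂ − 1/a_t)] = 189.1 m/s.
Δv₂ = v_c2 − v_a = 48.46 m/s.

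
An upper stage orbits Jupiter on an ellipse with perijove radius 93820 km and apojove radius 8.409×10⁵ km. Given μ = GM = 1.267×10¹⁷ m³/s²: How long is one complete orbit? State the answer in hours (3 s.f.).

T ≈ 49.5 hours

Semi-major axis a = (r_p + r_a)/2 = (93820 + 8.4090×10⁵)/2 = 4.6736×10⁵ km = 4.674×10⁸ m.
By Kepler's third law T = 2π√(a³/μ) = 2π × 2.839×10⁴ = 1.783×10⁵ s.
= 49.54 hours.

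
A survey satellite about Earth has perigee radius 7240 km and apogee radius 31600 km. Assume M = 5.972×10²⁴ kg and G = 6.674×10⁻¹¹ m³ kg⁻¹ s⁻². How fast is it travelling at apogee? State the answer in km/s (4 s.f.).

μ = GM = 6.674×10⁻¹¹ × 5.972×10²⁴ = 3.986×10¹⁴ m³/s².
Semi-major axis a = (r_p + r_a)/2 = 19420 km = 1.942×10⁷ m.
Vis-viva: v² = μ(2/r − 1/a) = 3.986×10¹⁴ × (6.329×10⁻⁸ − 5.149×10⁻⁸) = 4.702×10⁶ m²/s².
v = 2168 m/s = 2.168 km/s.

v ≈ 2.168 km/s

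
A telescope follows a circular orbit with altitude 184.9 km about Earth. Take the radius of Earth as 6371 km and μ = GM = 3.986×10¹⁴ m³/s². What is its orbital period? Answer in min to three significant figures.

r = 6371 + 184.9 = 6555.9 km = 6.5559×10⁶ m.
Kepler's third law: T = 2π√(r³/μ) = 2π√((6.556×10⁶)³ / 3.986×10¹⁴).
r³/μ = 7.069×10⁵ s², so T = 2π × 8.408×10² = 5.283×10³ s.
Converting: 5.283×10³ s ÷ 60.00 = 88.05 min.

T ≈ 88.0 min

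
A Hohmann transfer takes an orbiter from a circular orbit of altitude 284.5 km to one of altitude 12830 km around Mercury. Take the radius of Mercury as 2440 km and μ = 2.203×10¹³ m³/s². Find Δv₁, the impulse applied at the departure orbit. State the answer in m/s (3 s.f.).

r₁ = 2440 + 284.5 = 2724.5 km = 2.7245×10⁶ m.
r₂ = 2440 + 12830 = 15270 km = 1.5270×10⁷ m.
Transfer ellipse a_t = (r₁ + r₂)/2 = 8.997×10⁶ m.
At r₁: circular v_c1 = √(μ/r₁) = 2844 m/s; transfer-periherm v_p = √[μ(2/r₁ − 1/a_t)] = 3704 m/s.
Δv₁ = v_p − v_c1 = 860.9 m/s.

Δv ≈ 861 m/s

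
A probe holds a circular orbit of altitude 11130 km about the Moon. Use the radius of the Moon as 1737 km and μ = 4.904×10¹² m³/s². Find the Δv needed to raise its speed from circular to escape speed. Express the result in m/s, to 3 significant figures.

r = 1737 + 11130 = 12867 km = 1.2867×10⁷ m.
Circular speed v_c = √(μ/r) = 617.4 m/s.
Escape speed v_esc = √(2μ/r) = √2 × v_c = 873.1 m/s.
Δv = v_esc − v_c = 255.7 m/s.

Δv ≈ 256 m/s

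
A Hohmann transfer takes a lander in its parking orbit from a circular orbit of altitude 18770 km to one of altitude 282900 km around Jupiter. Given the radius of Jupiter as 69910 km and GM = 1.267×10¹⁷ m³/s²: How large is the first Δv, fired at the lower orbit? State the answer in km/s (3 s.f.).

Δv ≈ 9.99 km/s

r₁ = 69910 + 18770 = 88680 km = 8.8680×10⁷ m.
r₂ = 69910 + 282900 = 352810 km = 3.5281×10⁸ m.
Transfer ellipse a_t = (r₁ + r₂)/2 = 2.207×10⁸ m.
At r₁: circular v_c1 = √(μ/r₁) = 37800 m/s; transfer-perijove v_p = √[μ(2/r₁ − 1/a_t)] = 47790 m/s.
Δv₁ = v_p − v_c1 = 9987 m/s.
= 9.987 km/s.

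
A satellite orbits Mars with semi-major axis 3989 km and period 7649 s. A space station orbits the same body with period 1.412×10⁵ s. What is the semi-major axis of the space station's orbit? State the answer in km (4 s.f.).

a₂ ≈ 27860 km

Kepler's third law: a³ ∝ T², so a₂ = a₁ (T₂/T₁)^(2/3).
T₂/T₁ = 18.46, (T₂/T₁)^(2/3) = 6.985.
a₂ = 3989 × 6.985 = 27860 km.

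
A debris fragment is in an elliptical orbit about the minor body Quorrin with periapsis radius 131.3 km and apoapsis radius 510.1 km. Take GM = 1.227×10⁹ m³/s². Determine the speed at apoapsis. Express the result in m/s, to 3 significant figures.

v ≈ 31.4 m/s

Semi-major axis a = (r_p + r_a)/2 = 320.70 km = 3.207×10⁵ m.
Vis-viva: v² = μ(2/r − 1/a) = 1.227×10⁹ × (3.921×10⁻⁶ − 3.118×10⁻⁶) = 9.848×10² m²/s².
v = 31.38 m/s.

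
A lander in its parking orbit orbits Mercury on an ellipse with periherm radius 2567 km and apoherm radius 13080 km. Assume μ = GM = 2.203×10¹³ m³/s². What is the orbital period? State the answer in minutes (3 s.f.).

T ≈ 488 minutes

Semi-major axis a = (r_p + r_a)/2 = (2567.0 + 13080)/2 = 7823.5 km = 7.824×10⁶ m.
By Kepler's third law T = 2π√(a³/μ) = 2π × 4.662×10³ = 2.929×10⁴ s.
= 488.2 minutes.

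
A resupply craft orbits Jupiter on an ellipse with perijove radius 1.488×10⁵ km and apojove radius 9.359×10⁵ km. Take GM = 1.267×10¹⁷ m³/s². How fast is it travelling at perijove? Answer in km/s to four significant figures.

v ≈ 38.33 km/s

Semi-major axis a = (r_p + r_a)/2 = 5.4235×10⁵ km = 5.424×10⁸ m.
Vis-viva: v² = μ(2/r − 1/a) = 1.267×10¹⁷ × (1.344×10⁻⁸ − 1.844×10⁻⁹) = 1.469×10⁹ m²/s².
v = 38330 m/s = 38.33 km/s.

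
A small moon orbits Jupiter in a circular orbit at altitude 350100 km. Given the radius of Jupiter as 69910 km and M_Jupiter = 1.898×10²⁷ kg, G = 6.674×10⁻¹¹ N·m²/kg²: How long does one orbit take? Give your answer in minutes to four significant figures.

μ = GM = 6.674×10⁻¹¹ × 1.898×10²⁷ = 1.267×10¹⁷ m³/s².
r = 69910 + 350100 = 420010 km = 4.2001×10⁸ m.
Kepler's third law: T = 2π√(r³/μ) = 2π√((4.200×10⁸)³ / 1.267×10¹⁷).
r³/μ = 5.849×10⁸ s², so T = 2π × 2.419×10⁴ = 1.520×10⁵ s.
Converting: 1.520×10⁵ s ÷ 60.00 = 2533 minutes.

T ≈ 2533 minutes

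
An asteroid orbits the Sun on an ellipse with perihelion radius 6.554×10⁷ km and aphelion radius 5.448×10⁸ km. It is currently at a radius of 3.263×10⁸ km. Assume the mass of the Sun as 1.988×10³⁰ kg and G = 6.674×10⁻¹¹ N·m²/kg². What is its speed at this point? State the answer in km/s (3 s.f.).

μ = GM = 6.674×10⁻¹¹ × 1.988×10³⁰ = 1.327×10²⁰ m³/s².
Semi-major axis a = (r_p + r_a)/2 = 3.0517×10⁸ km = 3.052×10¹¹ m.
Vis-viva: v² = μ(2/r − 1/a) = 1.327×10²⁰ × (6.129×10⁻¹² − 3.277×10⁻¹²) = 3.785×10⁸ m²/s².
v = 19450 m/s = 19.45 km/s.

v ≈ 19.5 km/s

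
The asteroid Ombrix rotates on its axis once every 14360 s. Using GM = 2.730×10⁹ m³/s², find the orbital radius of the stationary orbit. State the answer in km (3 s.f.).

r_sync ≈ 242 km

A synchronous orbit has period T, so by Kepler's third law a = (μT²/4π²)^(1/3).
μT²/4π² = 2.730×10⁹ × (1.436×10⁴)² / 39.48 = 1.426×10¹⁶ m³.
a = 2.425×10⁵ m = 242.50 km.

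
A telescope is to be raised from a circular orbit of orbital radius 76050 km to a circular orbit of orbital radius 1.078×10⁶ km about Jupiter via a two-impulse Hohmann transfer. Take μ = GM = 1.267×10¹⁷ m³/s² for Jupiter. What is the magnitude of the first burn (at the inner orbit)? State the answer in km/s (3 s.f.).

r₁ = 76050 km = 7.605×10⁷ m.
r₂ = 1.078×10⁶ km = 1.078×10⁹ m.
Transfer ellipse a_t = (r₁ + r₂)/2 = 5.770×10⁸ m.
At r₁: circular v_c1 = √(μ/r₁) = 40820 m/s; transfer-perijove v_p = √[μ(2/r₁ − 1/a_t)] = 55790 m/s.
Δv₁ = v_p − v_c1 = 14970 m/s.
= 14.97 km/s.

Δv ≈ 15.0 km/s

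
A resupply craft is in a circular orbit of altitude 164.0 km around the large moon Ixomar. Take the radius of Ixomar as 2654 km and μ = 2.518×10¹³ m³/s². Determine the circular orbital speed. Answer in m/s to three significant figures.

v ≈ 2990 m/s

r = 2654 + 164.0 = 2818.0 km = 2.8180×10⁶ m.
For a circular orbit v = √(μ/r) = √(2.518×10¹³ / 2.818×10⁶) = √(8.935×10⁶) = 2989 m/s.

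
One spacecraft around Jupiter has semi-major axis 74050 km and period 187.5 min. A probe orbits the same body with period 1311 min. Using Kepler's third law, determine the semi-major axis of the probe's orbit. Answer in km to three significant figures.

Kepler's third law: a³ ∝ T², so a₂ = a₁ (T₂/T₁)^(2/3).
T₂/T₁ = 6.992, (T₂/T₁)^(2/3) = 3.657.
a₂ = 74050 × 3.657 = 2.708×10⁵ km.

a₂ ≈ 2.71×10⁵ km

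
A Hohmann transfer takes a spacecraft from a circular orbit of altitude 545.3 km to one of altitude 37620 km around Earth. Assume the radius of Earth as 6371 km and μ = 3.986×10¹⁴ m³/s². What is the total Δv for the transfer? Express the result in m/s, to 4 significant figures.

r₁ = 6371 + 545.3 = 6916.3 km = 6.9163×10⁶ m.
r₂ = 6371 + 37620 = 43991 km = 4.3991×10⁷ m.
Transfer ellipse a_t = (r₁ + r₂)/2 = 2.545×10⁷ m.
At r₁: circular v_c1 = √(μ/r₁) = 7592 m/s; transfer-perigee v_p = √[μ(2/r₁ − 1/a_t)] = 9980 m/s.
Δv₁ = v_p − v_c1 = 2389 m/s.
At r₂: circular v_c2 = √(μ/r₂) = 3010 m/s; transfer-apogee v_a = √[μ(2/r₂ − 1/a_t)] = 1569 m/s.
Δv₂ = v_c2 − v_a = 1441 m/s.
Total Δv = Δv₁ + Δv₂ = 3830 m/s.

Δv_total ≈ 3830 m/s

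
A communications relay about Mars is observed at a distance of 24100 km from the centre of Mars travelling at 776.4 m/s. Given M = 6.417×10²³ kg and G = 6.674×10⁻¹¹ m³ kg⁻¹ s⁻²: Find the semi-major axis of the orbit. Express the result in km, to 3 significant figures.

a ≈ 14500 km

μ = GM = 6.674×10⁻¹¹ × 6.417×10²³ = 4.283×10¹³ m³/s².
r = 2.410×10⁷ m.
Vis-viva rearranged: 1/a = 2/r − v²/μ = 8.299×10⁻⁸ − 1.408×10⁻⁸ = 6.891×10⁻⁸ m⁻¹.
a = 1.451×10⁷ m = 14511 km.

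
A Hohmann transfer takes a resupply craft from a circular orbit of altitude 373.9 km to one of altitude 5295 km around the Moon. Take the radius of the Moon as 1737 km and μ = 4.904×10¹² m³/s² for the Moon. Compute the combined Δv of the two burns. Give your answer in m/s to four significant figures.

Δv_total ≈ 633.8 m/s

r₁ = 1737 + 373.9 = 2110.9 km = 2.1109×10⁶ m.
r₂ = 1737 + 5295 = 7032.0 km = 7.0320×10⁶ m.
Transfer ellipse a_t = (r₁ + r₂)/2 = 4.571×10⁶ m.
At r₁: circular v_c1 = √(μ/r₁) = 1524 m/s; transfer-perilune v_p = √[μ(2/r₁ − 1/a_t)] = 1890 m/s.
Δv₁ = v_p − v_c1 = 366.2 m/s.
At r₂: circular v_c2 = √(μ/r₂) = 835.1 m/s; transfer-apolune v_a = √[μ(2/r₂ − 1/a_t)] = 567.5 m/s.
Δv₂ = v_c2 − v_a = 267.6 m/s.
Total Δv = Δv₁ + Δv₂ = 633.8 m/s.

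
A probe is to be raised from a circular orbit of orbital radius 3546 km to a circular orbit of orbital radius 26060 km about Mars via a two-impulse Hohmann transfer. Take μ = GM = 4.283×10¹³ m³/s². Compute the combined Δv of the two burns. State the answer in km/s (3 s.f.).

Δv_total ≈ 1.79 km/s

r₁ = 3546 km = 3.546×10⁶ m.
r₂ = 26060 km = 2.606×10⁷ m.
Transfer ellipse a_t = (r₁ + r₂)/2 = 1.480×10⁷ m.
At r₁: circular v_c1 = √(μ/r₁) = 3475 m/s; transfer-periapsis v_p = √[μ(2/r₁ − 1/a_t)] = 4611 m/s.
Δv₁ = v_p − v_c1 = 1136 m/s.
At r₂: circular v_c2 = √(μ/r₂) = 1282 m/s; transfer-apoapsis v_a = √[μ(2/r₂ − 1/a_t)] = 627.5 m/s.
Δv₂ = v_c2 − v_a = 654.5 m/s.
Total Δv = Δv₁ + Δv₂ = 1790 m/s = 1.790 km/s.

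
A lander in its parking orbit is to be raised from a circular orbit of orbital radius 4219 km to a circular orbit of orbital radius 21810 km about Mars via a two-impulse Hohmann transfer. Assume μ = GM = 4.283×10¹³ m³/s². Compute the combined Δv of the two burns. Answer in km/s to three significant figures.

Δv_total ≈ 1.54 km/s

r₁ = 4219 km = 4.219×10⁶ m.
r₂ = 21810 km = 2.181×10⁷ m.
Transfer ellipse a_t = (r₁ + r₂)/2 = 1.301×10⁷ m.
At r₁: circular v_c1 = √(μ/r₁) = 3186 m/s; transfer-periapsis v_p = √[μ(2/r₁ − 1/a_t)] = 4125 m/s.
Δv₁ = v_p − v_c1 = 938.4 m/s.
At r₂: circular v_c2 = √(μ/r₂) = 1401 m/s; transfer-apoapsis v_a = √[μ(2/r₂ − 1/a_t)] = 797.9 m/s.
Δv₂ = v_c2 − v_a = 603.5 m/s.
Total Δv = Δv₁ + Δv₂ = 1542 m/s = 1.542 km/s.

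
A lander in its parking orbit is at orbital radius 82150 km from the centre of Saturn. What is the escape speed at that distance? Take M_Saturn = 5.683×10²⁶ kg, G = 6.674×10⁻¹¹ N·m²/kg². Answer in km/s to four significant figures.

μ = GM = 6.674×10⁻¹¹ × 5.683×10²⁶ = 3.793×10¹⁶ m³/s².
r = 82150 km = 8.215×10⁷ m.
Escape speed v_esc = √(2μ/r) = √(2 × 3.793×10¹⁶ / 8.215×10⁷) = √(9.234×10⁸) = 30390 m/s.
= 30.39 km/s.

v_esc ≈ 30.39 km/s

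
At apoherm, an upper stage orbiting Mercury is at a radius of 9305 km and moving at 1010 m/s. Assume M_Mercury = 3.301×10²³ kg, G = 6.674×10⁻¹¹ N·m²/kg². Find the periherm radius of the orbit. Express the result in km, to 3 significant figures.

periherm radius ≈ 2550 km

μ = GM = 6.674×10⁻¹¹ × 3.301×10²³ = 2.203×10¹³ m³/s².
r_a = 9.305×10⁶ m.
Specific energy ε = v²/2 − μ/r = -1.858×10⁶ J/kg, so a = −μ/(2ε) = 5.930×10⁶ m.
The apsides satisfy r_p + r_a = 2a, so the periherm radius is 2a − r_a = 2.555×10⁶ m = 2554.9 km.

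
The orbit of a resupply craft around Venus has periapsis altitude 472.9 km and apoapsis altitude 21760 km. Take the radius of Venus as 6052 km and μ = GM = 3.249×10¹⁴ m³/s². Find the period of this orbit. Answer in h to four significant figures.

T ≈ 6.888 h

r_p = 6052 + 472.9 = 6524.9 km = 6.5249×10⁶ m.
r_a = 6052 + 21760 = 27812 km = 2.7812×10⁷ m.
Semi-major axis a = (r_p + r_a)/2 = (6524.9 + 27812)/2 = 17168 km = 1.717×10⁷ m.
By Kepler's third law T = 2π√(a³/μ) = 2π × 3.947×10³ = 2.480×10⁴ s.
= 6.888 h.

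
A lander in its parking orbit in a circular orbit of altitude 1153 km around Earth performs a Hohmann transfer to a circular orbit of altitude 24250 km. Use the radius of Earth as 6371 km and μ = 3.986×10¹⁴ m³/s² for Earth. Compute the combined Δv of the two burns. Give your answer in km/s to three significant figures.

r₁ = 6371 + 1153 = 7524.0 km = 7.5240×10⁶ m.
r₂ = 6371 + 24250 = 30621 km = 3.0621×10⁷ m.
Transfer ellipse a_t = (r₁ + r₂)/2 = 1.907×10⁷ m.
At r₁: circular v_c1 = √(μ/r₁) = 7279 m/s; transfer-perigee v_p = √[μ(2/r₁ − 1/a_t)] = 9223 m/s.
Δv₁ = v_p − v_c1 = 1944 m/s.
At r₂: circular v_c2 = √(μ/r₂) = 3608 m/s; transfer-apogee v_a = √[μ(2/r₂ − 1/a_t)] = 2266 m/s.
Δv₂ = v_c2 − v_a = 1342 m/s.
Total Δv = Δv₁ + Δv₂ = 3286 m/s = 3.286 km/s.

Δv_total ≈ 3.29 km/s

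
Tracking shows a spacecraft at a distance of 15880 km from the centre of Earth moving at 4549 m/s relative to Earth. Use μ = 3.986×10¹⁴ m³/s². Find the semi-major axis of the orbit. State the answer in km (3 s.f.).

r = 1.588×10⁷ m.
Specific orbital energy ε = v²/2 − μ/r = (4549)²/2 − 3.986×10¹⁴/1.588×10⁷ = -1.475×10⁷ J/kg.
Since ε = −μ/(2a), a = −μ/(2ε) = 1.351×10⁷ m = 13508 km.

a ≈ 13500 km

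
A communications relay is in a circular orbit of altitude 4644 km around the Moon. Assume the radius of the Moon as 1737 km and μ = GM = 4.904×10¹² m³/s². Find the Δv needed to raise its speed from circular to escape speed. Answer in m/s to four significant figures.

Δv ≈ 363.1 m/s

r = 1737 + 4644 = 6381.0 km = 6.3810×10⁶ m.
Circular speed v_c = √(μ/r) = 876.7 m/s.
Escape speed v_esc = √(2μ/r) = √2 × v_c = 1240 m/s.
Δv = v_esc − v_c = 363.1 m/s.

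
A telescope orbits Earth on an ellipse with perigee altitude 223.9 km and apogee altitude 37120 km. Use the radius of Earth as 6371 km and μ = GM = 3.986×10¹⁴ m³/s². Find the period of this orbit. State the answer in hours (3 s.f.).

T ≈ 11.0 hours

r_p = 6371 + 223.9 = 6594.9 km = 6.5949×10⁶ m.
r_a = 6371 + 37120 = 43491 km = 4.3491×10⁷ m.
Semi-major axis a = (r_p + r_a)/2 = (6594.9 + 43491)/2 = 25043 km = 2.504×10⁷ m.
By Kepler's third law T = 2π√(a³/μ) = 2π × 6.277×10³ = 3.944×10⁴ s.
= 10.96 hours.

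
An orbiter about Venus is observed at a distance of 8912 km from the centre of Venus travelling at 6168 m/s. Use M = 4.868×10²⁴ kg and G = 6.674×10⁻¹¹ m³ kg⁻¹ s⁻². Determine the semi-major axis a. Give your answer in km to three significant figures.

a ≈ 9320 km

μ = GM = 6.674×10⁻¹¹ × 4.868×10²⁴ = 3.249×10¹⁴ m³/s².
r = 8.912×10⁶ m.
Specific orbital energy ε = v²/2 − μ/r = (6168)²/2 − 3.249×10¹⁴/8.912×10⁶ = -1.743×10⁷ J/kg.
Since ε = −μ/(2a), a = −μ/(2ε) = 9.318×10⁶ m = 9318.1 km.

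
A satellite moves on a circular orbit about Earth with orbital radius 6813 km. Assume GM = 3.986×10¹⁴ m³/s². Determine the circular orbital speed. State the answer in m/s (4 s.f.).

v ≈ 7649 m/s

r = 6813 km = 6.813×10⁶ m.
For a circular orbit v = √(μ/r) = √(3.986×10¹⁴ / 6.813×10⁶) = √(5.851×10⁷) = 7649 m/s.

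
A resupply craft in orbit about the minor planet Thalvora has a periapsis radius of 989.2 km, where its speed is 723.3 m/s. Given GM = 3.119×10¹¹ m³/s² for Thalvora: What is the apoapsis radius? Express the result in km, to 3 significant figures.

r_p = 9.892×10⁵ m.
Specific energy ε = v²/2 − μ/r = -5.372×10⁴ J/kg, so a = −μ/(2ε) = 2.903×10⁶ m.
The apsides satisfy r_p + r_a = 2a, so the apoapsis radius is 2a − r_p = 4.816×10⁶ m = 4816.4 km.

apoapsis radius ≈ 4820 km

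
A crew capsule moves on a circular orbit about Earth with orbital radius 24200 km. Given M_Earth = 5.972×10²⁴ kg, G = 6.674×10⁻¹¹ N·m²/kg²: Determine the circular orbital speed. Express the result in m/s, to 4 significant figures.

μ = GM = 6.674×10⁻¹¹ × 5.972×10²⁴ = 3.986×10¹⁴ m³/s².
r = 24200 km = 2.420×10⁷ m.
For a circular orbit v = √(μ/r) = √(3.986×10¹⁴ / 2.420×10⁷) = √(1.647×10⁷) = 4058 m/s.

v ≈ 4058 m/s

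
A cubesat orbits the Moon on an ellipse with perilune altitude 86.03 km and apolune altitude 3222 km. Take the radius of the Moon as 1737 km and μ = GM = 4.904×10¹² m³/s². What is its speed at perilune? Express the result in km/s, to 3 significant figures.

v ≈ 1.98 km/s

r_p = 1737 + 86.03 = 1823.0 km = 1.8230×10⁶ m.
r_a = 1737 + 3222 = 4959.0 km = 4.9590×10⁶ m.
Semi-major axis a = (r_p + r_a)/2 = 3391.0 km = 3.391×10⁶ m.
Vis-viva: v² = μ(2/r − 1/a) = 4.904×10¹² × (1.097×10⁻⁶ − 2.949×10⁻⁷) = 3.934×10⁶ m²/s².
v = 1983 m/s = 1.983 km/s.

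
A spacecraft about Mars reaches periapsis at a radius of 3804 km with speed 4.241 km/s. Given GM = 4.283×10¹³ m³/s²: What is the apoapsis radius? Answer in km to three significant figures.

apoapsis radius ≈ 15100 km

r_p = 3.804×10⁶ m.
Specific energy ε = v²/2 − μ/r = -2.266×10⁶ J/kg, so a = −μ/(2ε) = 9.450×10⁶ m.
The apsides satisfy r_p + r_a = 2a, so the apoapsis radius is 2a − r_p = 1.510×10⁷ m = 15096 km.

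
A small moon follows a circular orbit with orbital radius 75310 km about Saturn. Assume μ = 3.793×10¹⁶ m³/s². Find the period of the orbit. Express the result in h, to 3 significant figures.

T ≈ 5.86 h

r = 75310 km = 7.531×10⁷ m.
Kepler's third law: T = 2π√(r³/μ) = 2π√((7.531×10⁷)³ / 3.793×10¹⁶).
r³/μ = 1.126×10⁷ s², so T = 2π × 3.356×10³ = 2.108×10⁴ s.
Converting: 2.108×10⁴ s ÷ 3600 = 5.857 h.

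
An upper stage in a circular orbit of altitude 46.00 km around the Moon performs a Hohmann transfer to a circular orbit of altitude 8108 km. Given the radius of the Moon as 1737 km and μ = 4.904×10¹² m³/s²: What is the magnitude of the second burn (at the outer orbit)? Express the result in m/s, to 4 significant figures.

r₁ = 1737 + 46.00 = 1783.0 km = 1.7830×10⁶ m.
r₂ = 1737 + 8108 = 9845.0 km = 9.8450×10⁶ m.
Transfer ellipse a_t = (r₁ + r₂)/2 = 5.814×10⁶ m.
At r₁: circular v_c1 = √(μ/r₁) = 1658 m/s; transfer-perilune v_p = √[μ(2/r₁ − 1/a_t)] = 2158 m/s.
At r₂: circular v_c2 = √(μ/r₂) = 705.8 m/s; transfer-apolune v_a = √[μ(2/r₂ − 1/a_t)] = 390.8 m/s.
Δv₂ = v_c2 − v_a = 314.9 m/s.

Δv ≈ 314.9 m/s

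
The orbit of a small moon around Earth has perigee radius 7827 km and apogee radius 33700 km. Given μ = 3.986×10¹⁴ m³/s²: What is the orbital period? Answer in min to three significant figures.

Semi-major axis a = (r_p + r_a)/2 = (7827.0 + 33700)/2 = 20764 km = 2.076×10⁷ m.
By Kepler's third law T = 2π√(a³/μ) = 2π × 4.739×10³ = 2.978×10⁴ s.
= 496.3 min.

T ≈ 496 min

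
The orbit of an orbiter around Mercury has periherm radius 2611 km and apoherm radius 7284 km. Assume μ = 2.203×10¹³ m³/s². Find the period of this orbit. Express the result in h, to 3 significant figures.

Semi-major axis a = (r_p + r_a)/2 = (2611.0 + 7284.0)/2 = 4947.5 km = 4.948×10⁶ m.
By Kepler's third law T = 2π√(a³/μ) = 2π × 2.345×10³ = 1.473×10⁴ s.
= 4.092 h.

T ≈ 4.09 h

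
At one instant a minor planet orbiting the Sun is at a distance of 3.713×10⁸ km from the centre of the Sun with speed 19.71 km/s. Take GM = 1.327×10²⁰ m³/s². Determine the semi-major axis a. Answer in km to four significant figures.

a ≈ 4.067×10⁸ km

r = 3.713×10¹¹ m.
Vis-viva rearranged: 1/a = 2/r − v²/μ = 5.386×10⁻¹² − 2.928×10⁻¹² = 2.459×10⁻¹² m⁻¹.
a = 4.067×10¹¹ m = 4.0668×10⁸ km.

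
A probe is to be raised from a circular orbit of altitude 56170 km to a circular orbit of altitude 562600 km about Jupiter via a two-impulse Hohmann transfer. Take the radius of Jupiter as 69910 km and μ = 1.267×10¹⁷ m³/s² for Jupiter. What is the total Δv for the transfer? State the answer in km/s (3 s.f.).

r₁ = 69910 + 56170 = 126080 km = 1.2608×10⁸ m.
r₂ = 69910 + 562600 = 632510 km = 6.3251×10⁸ m.
Transfer ellipse a_t = (r₁ + r₂)/2 = 3.793×10⁸ m.
At r₁: circular v_c1 = √(μ/r₁) = 31700 m/s; transfer-perijove v_p = √[μ(2/r₁ − 1/a_t)] = 40940 m/s.
Δv₁ = v_p − v_c1 = 9236 m/s.
At r₂: circular v_c2 = √(μ/r₂) = 14150 m/s; transfer-apojove v_a = √[μ(2/r₂ − 1/a_t)] = 8160 m/s.
Δv₂ = v_c2 − v_a = 5993 m/s.
Total Δv = Δv₁ + Δv₂ = 15230 m/s = 15.23 km/s.

Δv_total ≈ 15.2 km/s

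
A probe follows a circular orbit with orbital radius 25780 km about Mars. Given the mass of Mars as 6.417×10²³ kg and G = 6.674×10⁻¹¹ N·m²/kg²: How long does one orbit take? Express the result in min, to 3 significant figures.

T ≈ 2090 min

μ = GM = 6.674×10⁻¹¹ × 6.417×10²³ = 4.283×10¹³ m³/s².
r = 25780 km = 2.578×10⁷ m.
Kepler's third law: T = 2π√(r³/μ) = 2π√((2.578×10⁷)³ / 4.283×10¹³).
r³/μ = 4.001×10⁸ s², so T = 2π × 2.000×10⁴ = 1.257×10⁵ s.
Converting: 1.257×10⁵ s ÷ 60.00 = 2095 min.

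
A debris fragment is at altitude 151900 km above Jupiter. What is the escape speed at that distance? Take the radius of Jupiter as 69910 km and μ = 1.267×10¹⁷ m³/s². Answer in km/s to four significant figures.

v_esc ≈ 33.80 km/s

r = 69910 + 151900 = 221810 km = 2.2181×10⁸ m.
Escape speed v_esc = √(2μ/r) = √(2 × 1.267×10¹⁷ / 2.218×10⁸) = √(1.142×10⁹) = 33800 m/s.
= 33.80 km/s.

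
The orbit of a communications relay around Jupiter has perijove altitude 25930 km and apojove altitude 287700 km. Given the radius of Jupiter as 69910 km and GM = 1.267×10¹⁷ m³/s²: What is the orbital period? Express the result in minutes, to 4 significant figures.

T ≈ 1004 minutes

r_p = 69910 + 25930 = 95840 km = 9.5840×10⁷ m.
r_a = 69910 + 287700 = 357610 km = 3.5761×10⁸ m.
Semi-major axis a = (r_p + r_a)/2 = (95840 + 3.5761×10⁵)/2 = 2.2672×10⁵ km = 2.267×10⁸ m.
By Kepler's third law T = 2π√(a³/μ) = 2π × 9.591×10³ = 6.026×10⁴ s.
= 1004 minutes.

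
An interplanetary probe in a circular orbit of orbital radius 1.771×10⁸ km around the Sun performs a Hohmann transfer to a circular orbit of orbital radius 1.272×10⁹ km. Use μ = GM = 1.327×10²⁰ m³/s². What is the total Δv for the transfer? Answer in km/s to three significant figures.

r₁ = 1.771×10⁸ km = 1.771×10¹¹ m.
r₂ = 1.272×10⁹ km = 1.272×10¹² m.
Transfer ellipse a_t = (r₁ + r₂)/2 = 7.246×10¹¹ m.
At r₁: circular v_c1 = √(μ/r₁) = 27370 m/s; transfer-perihelion v_p = √[μ(2/r₁ − 1/a_t)] = 36270 m/s.
Δv₁ = v_p − v_c1 = 8896 m/s.
At r₂: circular v_c2 = √(μ/r₂) = 10210 m/s; transfer-aphelion v_a = √[μ(2/r₂ − 1/a_t)] = 5050 m/s.
Δv₂ = v_c2 − v_a = 5164 m/s.
Total Δv = Δv₁ + Δv₂ = 14060 m/s = 14.06 km/s.

Δv_total ≈ 14.1 km/s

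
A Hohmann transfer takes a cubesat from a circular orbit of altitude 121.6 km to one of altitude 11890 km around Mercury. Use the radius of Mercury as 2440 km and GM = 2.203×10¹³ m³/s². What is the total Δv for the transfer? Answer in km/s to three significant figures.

r₁ = 2440 + 121.6 = 2561.6 km = 2.5616×10⁶ m.
r₂ = 2440 + 11890 = 14330 km = 1.4330×10⁷ m.
Transfer ellipse a_t = (r₁ + r₂)/2 = 8.446×10⁶ m.
At r₁: circular v_c1 = √(μ/r₁) = 2933 m/s; transfer-periherm v_p = √[μ(2/r₁ − 1/a_t)] = 3820 m/s.
Δv₁ = v_p − v_c1 = 887.3 m/s.
At r₂: circular v_c2 = √(μ/r₂) = 1240 m/s; transfer-apoherm v_a = √[μ(2/r₂ − 1/a_t)] = 682.8 m/s.
Δv₂ = v_c2 − v_a = 557.1 m/s.
Total Δv = Δv₁ + Δv₂ = 1444 m/s = 1.444 km/s.

Δv_total ≈ 1.44 km/s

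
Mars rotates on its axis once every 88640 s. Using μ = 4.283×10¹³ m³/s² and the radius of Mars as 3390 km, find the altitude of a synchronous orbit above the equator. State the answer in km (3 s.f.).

A synchronous orbit has period T, so by Kepler's third law a = (μT²/4π²)^(1/3).
μT²/4π² = 4.283×10¹³ × (8.864×10⁴)² / 39.48 = 8.524×10²¹ m³.
a = 2.043×10⁷ m = 20428 km.
Altitude h = a − R = 20428 − 3390 = 17038 km.

h_sync ≈ 17000 km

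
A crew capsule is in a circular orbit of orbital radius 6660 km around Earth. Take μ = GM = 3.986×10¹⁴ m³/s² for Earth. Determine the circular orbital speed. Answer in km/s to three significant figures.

r = 6660 km = 6.660×10⁶ m.
For a circular orbit v = √(μ/r) = √(3.986×10¹⁴ / 6.660×10⁶) = √(5.985×10⁷) = 7736 m/s.
That is 7.736 km/s.

v ≈ 7.74 km/s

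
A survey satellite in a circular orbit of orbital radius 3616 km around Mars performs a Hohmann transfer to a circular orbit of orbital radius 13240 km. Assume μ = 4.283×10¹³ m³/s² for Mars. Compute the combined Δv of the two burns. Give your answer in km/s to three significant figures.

Δv_total ≈ 1.49 km/s

r₁ = 3616 km = 3.616×10⁶ m.
r₂ = 13240 km = 1.324×10⁷ m.
Transfer ellipse a_t = (r₁ + r₂)/2 = 8.428×10⁶ m.
At r₁: circular v_c1 = √(μ/r₁) = 3442 m/s; transfer-periapsis v_p = √[μ(2/r₁ − 1/a_t)] = 4314 m/s.
Δv₁ = v_p − v_c1 = 872.0 m/s.
At r₂: circular v_c2 = √(μ/r₂) = 1799 m/s; transfer-apoapsis v_a = √[μ(2/r₂ − 1/a_t)] = 1178 m/s.
Δv₂ = v_c2 − v_a = 620.5 m/s.
Total Δv = Δv₁ + Δv₂ = 1493 m/s = 1.493 km/s.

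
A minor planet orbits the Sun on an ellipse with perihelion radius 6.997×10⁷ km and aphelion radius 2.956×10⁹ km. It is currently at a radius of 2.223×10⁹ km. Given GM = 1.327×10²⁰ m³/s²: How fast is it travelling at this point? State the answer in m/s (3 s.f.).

v ≈ 5630 m/s

Semi-major axis a = (r_p + r_a)/2 = 1.5130×10⁹ km = 1.513×10¹² m.
Vis-viva: v² = μ(2/r − 1/a) = 1.327×10²⁰ × (8.997×10⁻¹³ − 6.609×10⁻¹³) = 3.168×10⁷ m²/s².
v = 5629 m/s.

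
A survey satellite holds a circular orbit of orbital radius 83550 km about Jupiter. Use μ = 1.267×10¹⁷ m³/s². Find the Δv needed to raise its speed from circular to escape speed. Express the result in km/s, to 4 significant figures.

r = 83550 km = 8.355×10⁷ m.
Circular speed v_c = √(μ/r) = 38940 m/s.
Escape speed v_esc = √(2μ/r) = √2 × v_c = 55070 m/s.
Δv = v_esc − v_c = 16130 m/s = 16.13 km/s.

Δv ≈ 16.13 km/s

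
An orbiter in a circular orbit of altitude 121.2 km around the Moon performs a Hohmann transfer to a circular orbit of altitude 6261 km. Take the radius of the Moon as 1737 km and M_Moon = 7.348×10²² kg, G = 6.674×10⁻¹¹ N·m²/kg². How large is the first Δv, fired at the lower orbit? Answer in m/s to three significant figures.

μ = GM = 6.674×10⁻¹¹ × 7.348×10²² = 4.904×10¹² m³/s².
r₁ = 1737 + 121.2 = 1858.2 km = 1.8582×10⁶ m.
r₂ = 1737 + 6261 = 7998.0 km = 7.9980×10⁶ m.
Transfer ellipse a_t = (r₁ + r₂)/2 = 4.928×10⁶ m.
At r₁: circular v_c1 = √(μ/r₁) = 1625 m/s; transfer-perilune v_p = √[μ(2/r₁ − 1/a_t)] = 2070 m/s.
Δv₁ = v_p − v_c1 = 445.0 m/s.

Δv ≈ 445 m/s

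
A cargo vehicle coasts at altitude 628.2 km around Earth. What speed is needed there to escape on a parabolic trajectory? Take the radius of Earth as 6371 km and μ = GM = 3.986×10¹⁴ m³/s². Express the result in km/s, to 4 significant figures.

r = 6371 + 628.2 = 6999.2 km = 6.9992×10⁶ m.
Escape speed v_esc = √(2μ/r) = √(2 × 3.986×10¹⁴ / 6.999×10⁶) = √(1.139×10⁸) = 10670 m/s.
= 10.67 km/s.

v_esc ≈ 10.67 km/s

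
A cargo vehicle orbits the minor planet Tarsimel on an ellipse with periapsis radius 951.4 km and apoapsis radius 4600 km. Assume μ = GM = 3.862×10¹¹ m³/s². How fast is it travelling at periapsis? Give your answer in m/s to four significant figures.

v ≈ 820.2 m/s

Semi-major axis a = (r_p + r_a)/2 = 2775.7 km = 2.776×10⁶ m.
Vis-viva: v² = μ(2/r − 1/a) = 3.862×10¹¹ × (2.102×10⁻⁶ − 3.603×10⁻⁷) = 6.727×10⁵ m²/s².
v = 820.2 m/s.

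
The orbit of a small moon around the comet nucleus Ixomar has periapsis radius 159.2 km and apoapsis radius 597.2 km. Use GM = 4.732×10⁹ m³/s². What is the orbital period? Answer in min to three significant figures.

T ≈ 354 min

Semi-major axis a = (r_p + r_a)/2 = (159.20 + 597.20)/2 = 378.20 km = 3.782×10⁵ m.
By Kepler's third law T = 2π√(a³/μ) = 2π × 3.381×10³ = 2.124×10⁴ s.
= 354.1 min.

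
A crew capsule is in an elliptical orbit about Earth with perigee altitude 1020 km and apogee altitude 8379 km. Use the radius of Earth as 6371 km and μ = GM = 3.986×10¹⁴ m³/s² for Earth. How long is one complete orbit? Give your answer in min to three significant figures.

T ≈ 193 min

r_p = 6371 + 1020 = 7391.0 km = 7.3910×10⁶ m.
r_a = 6371 + 8379 = 14750 km = 1.4750×10⁷ m.
Semi-major axis a = (r_p + r_a)/2 = (7391.0 + 14750)/2 = 11070 km = 1.107×10⁷ m.
By Kepler's third law T = 2π√(a³/μ) = 2π × 1.845×10³ = 1.159×10⁴ s.
= 193.2 min.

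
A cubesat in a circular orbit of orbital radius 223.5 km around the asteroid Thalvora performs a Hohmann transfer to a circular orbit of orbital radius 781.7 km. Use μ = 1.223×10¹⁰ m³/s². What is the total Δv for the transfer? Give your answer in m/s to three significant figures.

r₁ = 223.5 km = 2.235×10⁵ m.
r₂ = 781.7 km = 7.817×10⁵ m.
Transfer ellipse a_t = (r₁ + r₂)/2 = 5.026×10⁵ m.
At r₁: circular v_c1 = √(μ/r₁) = 233.9 m/s; transfer-periapsis v_p = √[μ(2/r₁ − 1/a_t)] = 291.7 m/s.
Δv₁ = v_p − v_c1 = 57.81 m/s.
At r₂: circular v_c2 = √(μ/r₂) = 125.1 m/s; transfer-apoapsis v_a = √[μ(2/r₂ − 1/a_t)] = 83.41 m/s.
Δv₂ = v_c2 − v_a = 41.67 m/s.
Total Δv = Δv₁ + Δv₂ = 99.48 m/s.

Δv_total ≈ 99.5 m/s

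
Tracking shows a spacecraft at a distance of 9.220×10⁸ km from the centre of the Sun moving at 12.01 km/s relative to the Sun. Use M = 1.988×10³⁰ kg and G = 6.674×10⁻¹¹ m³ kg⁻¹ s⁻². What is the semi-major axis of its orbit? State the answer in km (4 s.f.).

a ≈ 9.242×10⁸ km

μ = GM = 6.674×10⁻¹¹ × 1.988×10³⁰ = 1.327×10²⁰ m³/s².
r = 9.220×10¹¹ m.
Vis-viva rearranged: 1/a = 2/r − v²/μ = 2.169×10⁻¹² − 1.087×10⁻¹² = 1.082×10⁻¹² m⁻¹.
a = 9.242×10¹¹ m = 9.2416×10⁸ km.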